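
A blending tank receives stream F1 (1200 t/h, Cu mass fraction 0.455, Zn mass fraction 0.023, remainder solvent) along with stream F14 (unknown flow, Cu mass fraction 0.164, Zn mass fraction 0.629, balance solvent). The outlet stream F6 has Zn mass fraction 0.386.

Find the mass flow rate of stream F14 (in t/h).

1793 t/h

Let F14 be the unknown flow. Total out = 1200 + F14.
Zn balance: 27.6 + 0.629·F14 = 0.386·(1200 + F14)
(0.629 − 0.386)·F14 = 0.386×1200 − 27.6 = 435.6
F14 = 435.6 / 0.243 = 1792.6 t/h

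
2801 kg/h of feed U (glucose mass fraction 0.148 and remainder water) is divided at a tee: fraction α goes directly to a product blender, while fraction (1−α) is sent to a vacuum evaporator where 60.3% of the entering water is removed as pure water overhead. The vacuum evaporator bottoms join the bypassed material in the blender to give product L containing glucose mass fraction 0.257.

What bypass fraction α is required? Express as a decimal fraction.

All 2801×0.148 = 414.55 kg/h of glucose reaches L, so L = 414.55/0.257 = 1613 kg/h and vapour = 1188 kg/h.
The evaporator receives (1−α)·2801 of feed at 0.852 water and removes 0.603 of that water:
0.603×0.852×(1−α)×2801 = 1188
(1−α) = 1188/1439 = 0.8255;  α = 0.1745.

0.174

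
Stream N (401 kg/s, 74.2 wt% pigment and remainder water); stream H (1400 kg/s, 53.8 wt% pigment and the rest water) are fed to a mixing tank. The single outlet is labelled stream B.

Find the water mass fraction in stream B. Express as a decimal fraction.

Total flow out = 401 + 1400 = 1801 kg/s.
water in = 401×0.258 + 1400×0.462 = 750.26 kg/s.
water mass fraction in B = 750.26/1801 = 0.417.

0.417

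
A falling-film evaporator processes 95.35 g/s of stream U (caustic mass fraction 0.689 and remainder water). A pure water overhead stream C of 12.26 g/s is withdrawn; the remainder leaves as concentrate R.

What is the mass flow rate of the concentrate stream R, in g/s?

83.09 g/s

Concentrate = 95.35 − 12.26 = 83.09 g/s.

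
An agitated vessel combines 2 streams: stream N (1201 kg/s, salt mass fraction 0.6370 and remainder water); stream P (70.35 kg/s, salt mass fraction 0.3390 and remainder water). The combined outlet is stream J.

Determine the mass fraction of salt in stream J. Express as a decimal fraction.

0.6205

Total flow out = 1201 + 70.35 = 1271.3 kg/s.
salt in = 1201×0.637 + 70.35×0.339 = 788.89 kg/s.
salt mass fraction in J = 788.89/1271.3 = 0.6205.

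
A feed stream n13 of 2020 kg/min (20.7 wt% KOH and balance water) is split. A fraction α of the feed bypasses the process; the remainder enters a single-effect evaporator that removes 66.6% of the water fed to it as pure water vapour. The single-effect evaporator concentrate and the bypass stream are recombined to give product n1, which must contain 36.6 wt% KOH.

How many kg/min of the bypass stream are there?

All 2020×0.207 = 418.14 kg/min of KOH reaches n1, so n1 = 418.14/0.366 = 1142.5 kg/min and vapour = 877.54 kg/min.
The evaporator receives (1−α)·2020 of feed at 0.793 water and removes 0.666 of that water:
0.666×0.793×(1−α)×2020 = 877.54
(1−α) = 877.54/1066.8 = 0.8226;  α = 0.1774.
Bypass flow = 0.1774×2020 = 358.42 kg/min.

358.4 kg/min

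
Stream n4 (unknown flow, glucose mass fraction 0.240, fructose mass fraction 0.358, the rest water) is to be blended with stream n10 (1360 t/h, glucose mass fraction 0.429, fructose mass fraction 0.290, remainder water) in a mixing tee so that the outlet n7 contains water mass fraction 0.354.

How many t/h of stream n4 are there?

2068 t/h

Let n4 be the unknown flow. Total out = 1360 + n4.
water balance: 382.16 + 0.402·n4 = 0.354·(1360 + n4)
(0.402 − 0.354)·n4 = 0.354×1360 − 382.16 = 99.28
n4 = 99.28 / 0.048 = 2068.3 t/h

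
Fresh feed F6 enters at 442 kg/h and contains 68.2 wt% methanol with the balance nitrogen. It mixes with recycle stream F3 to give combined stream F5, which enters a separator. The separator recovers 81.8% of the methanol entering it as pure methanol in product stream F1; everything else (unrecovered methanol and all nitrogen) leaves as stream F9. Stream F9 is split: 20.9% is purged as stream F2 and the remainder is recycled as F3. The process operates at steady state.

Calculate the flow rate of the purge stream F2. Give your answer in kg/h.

154 kg/h

nitrogen enters only via F6 and leaves only via the purge: 442×0.318 = 0.209×(nitrogen in F9), and the separator passes all nitrogen, so nitrogen in F5 = nitrogen in F9 = 672.52 kg/h.
methanol in F5: m_A = 442×0.682 + (1−0.209)·(1−0.818)·m_A, so m_A = 301.44/0.8560 = 352.14 kg/h.
F9 = (1−0.818)×352.14 + 672.52 = 736.61 kg/h.
Purge F2 = 0.209×736.61 = 153.95 kg/h.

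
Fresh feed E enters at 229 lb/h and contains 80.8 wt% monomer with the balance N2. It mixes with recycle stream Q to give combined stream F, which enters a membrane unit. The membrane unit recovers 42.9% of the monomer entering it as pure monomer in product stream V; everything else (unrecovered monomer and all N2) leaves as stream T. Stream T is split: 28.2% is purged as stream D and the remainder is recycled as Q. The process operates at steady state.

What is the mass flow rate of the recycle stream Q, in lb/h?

N2 enters only via E and leaves only via the purge: 229×0.192 = 0.282×(N2 in T), and the membrane unit passes all N2, so N2 in F = N2 in T = 155.91 lb/h.
monomer in F: m_A = 229×0.808 + (1−0.282)·(1−0.429)·m_A, so m_A = 185.03/0.5900 = 313.6 lb/h.
T = (1−0.429)×313.6 + 155.91 = 334.98 lb/h.
Recycle Q = (1−0.282)×334.98 = 240.52 lb/h.

240.5 lb/h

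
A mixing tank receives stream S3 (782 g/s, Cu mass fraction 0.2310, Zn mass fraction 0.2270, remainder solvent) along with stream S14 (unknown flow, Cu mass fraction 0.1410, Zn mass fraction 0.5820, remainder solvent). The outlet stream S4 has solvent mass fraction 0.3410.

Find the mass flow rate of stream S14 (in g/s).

Let S14 be the unknown flow. Total out = 782 + S14.
solvent balance: 423.84 + 0.277·S14 = 0.341·(782 + S14)
(0.277 − 0.341)·S14 = 0.341×782 − 423.84 = -157.18
S14 = -157.18 / -0.064 = 2456 g/s

2456 g/s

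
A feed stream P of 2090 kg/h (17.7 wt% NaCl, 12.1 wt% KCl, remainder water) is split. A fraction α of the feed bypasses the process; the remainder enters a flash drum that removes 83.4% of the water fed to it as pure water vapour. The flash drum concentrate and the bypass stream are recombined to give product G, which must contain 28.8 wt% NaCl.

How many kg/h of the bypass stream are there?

714.1 kg/h

All 2090×0.177 = 369.93 kg/h of NaCl reaches G, so G = 369.93/0.288 = 1284.5 kg/h and vapour = 805.52 kg/h.
The evaporator receives (1−α)·2090 of feed at 0.702 water and removes 0.834 of that water:
0.834×0.702×(1−α)×2090 = 805.52
(1−α) = 805.52/1223.6 = 0.6583;  α = 0.3417.
Bypass flow = 0.3417×2090 = 714.14 kg/h.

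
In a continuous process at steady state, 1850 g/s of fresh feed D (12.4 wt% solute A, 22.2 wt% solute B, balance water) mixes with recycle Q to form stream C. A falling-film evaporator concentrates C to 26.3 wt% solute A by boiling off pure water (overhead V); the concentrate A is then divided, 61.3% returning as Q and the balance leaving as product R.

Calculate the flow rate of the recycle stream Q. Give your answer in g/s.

1382 g/s

Overall solute A balance (none leaves overhead): solute A in fresh feed = solute A in product, i.e. 1850×0.124 = (1−0.613)·A·0.263.
A = 229.4/(0.263×0.387) = 2253.9 g/s.
Recycle Q = 0.613×2253.9 = 1381.6 g/s.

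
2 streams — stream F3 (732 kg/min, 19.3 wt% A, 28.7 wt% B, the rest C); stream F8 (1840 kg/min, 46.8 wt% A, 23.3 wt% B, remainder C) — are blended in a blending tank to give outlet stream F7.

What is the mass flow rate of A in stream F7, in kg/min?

A out = A in = 732×0.193 + 1840×0.468 = 1002.4 kg/min.

1002 kg/min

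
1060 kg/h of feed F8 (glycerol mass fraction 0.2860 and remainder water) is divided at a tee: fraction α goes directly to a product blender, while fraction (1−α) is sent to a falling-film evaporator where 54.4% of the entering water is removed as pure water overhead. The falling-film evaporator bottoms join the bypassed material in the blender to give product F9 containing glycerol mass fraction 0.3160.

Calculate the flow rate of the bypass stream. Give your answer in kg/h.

All 1060×0.286 = 303.16 kg/h of glycerol reaches F9, so F9 = 303.16/0.316 = 959.37 kg/h and vapour = 100.63 kg/h.
The evaporator receives (1−α)·1060 of feed at 0.714 water and removes 0.544 of that water:
0.544×0.714×(1−α)×1060 = 100.63
(1−α) = 100.63/411.72 = 0.2444;  α = 0.7556.
Bypass flow = 0.7556×1060 = 800.91 kg/h.

800.9 kg/h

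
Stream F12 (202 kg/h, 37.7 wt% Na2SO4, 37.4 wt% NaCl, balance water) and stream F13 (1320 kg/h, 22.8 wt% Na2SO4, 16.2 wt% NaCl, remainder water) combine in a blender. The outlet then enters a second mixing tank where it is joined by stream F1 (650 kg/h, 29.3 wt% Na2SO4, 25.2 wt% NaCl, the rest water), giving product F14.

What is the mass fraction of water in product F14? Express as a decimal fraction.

0.530

Overall, product flow = 2172 kg/h.
water in = 202×0.249 + 1320×0.610 + 650×0.455 = 1151.2 kg/h.
water fraction in F14 = 0.530.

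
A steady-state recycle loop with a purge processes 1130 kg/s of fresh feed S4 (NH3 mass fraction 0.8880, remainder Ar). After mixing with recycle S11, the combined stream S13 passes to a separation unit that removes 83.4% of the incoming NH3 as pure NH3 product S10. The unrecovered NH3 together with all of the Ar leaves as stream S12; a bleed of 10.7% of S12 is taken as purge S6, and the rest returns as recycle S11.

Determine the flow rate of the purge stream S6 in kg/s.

147.5 kg/s

Ar enters only via S4 and leaves only via the purge: 1130×0.112 = 0.107×(Ar in S12), and the separation unit passes all Ar, so Ar in S13 = Ar in S12 = 1182.8 kg/s.
NH3 in S13: m_A = 1130×0.888 + (1−0.107)·(1−0.834)·m_A, so m_A = 1003.4/0.8518 = 1178.1 kg/s.
S12 = (1−0.834)×1178.1 + 1182.8 = 1378.4 kg/s.
Purge S6 = 0.107×1378.4 = 147.48 kg/s.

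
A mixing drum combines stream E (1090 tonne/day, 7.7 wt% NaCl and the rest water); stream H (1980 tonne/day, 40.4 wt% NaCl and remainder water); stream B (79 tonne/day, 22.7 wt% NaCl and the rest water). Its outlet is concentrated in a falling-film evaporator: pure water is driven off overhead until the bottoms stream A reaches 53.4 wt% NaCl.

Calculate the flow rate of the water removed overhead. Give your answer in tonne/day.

1460 tonne/day

NaCl entering = 1090×0.077 + 1980×0.404 + 79×0.227 = 901.78 tonne/day.
All NaCl reports to A, so A = 901.78/0.534 = 1688.7 tonne/day.
Total feed = 3149 tonne/day; overhead = 3149 − 1688.7 = 1460.3 tonne/day.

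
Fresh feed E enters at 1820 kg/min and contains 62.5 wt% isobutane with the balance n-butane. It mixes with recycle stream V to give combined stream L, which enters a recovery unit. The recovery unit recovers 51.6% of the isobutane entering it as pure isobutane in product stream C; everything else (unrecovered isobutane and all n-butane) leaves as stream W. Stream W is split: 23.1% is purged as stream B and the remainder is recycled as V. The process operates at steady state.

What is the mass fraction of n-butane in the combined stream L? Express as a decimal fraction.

n-butane enters only via E and leaves only via the purge: 1820×0.375 = 0.231×(n-butane in W), and the recovery unit passes all n-butane, so n-butane in L = n-butane in W = 2954.5 kg/min.
isobutane in L: m_A = 1820×0.625 + (1−0.231)·(1−0.516)·m_A, so m_A = 1137.5/0.6278 = 1811.9 kg/min.
L = 1811.9 + 2954.5 = 4766.4 kg/min.
n-butane fraction in L = 2954.5/4766.4 = 0.620.

0.620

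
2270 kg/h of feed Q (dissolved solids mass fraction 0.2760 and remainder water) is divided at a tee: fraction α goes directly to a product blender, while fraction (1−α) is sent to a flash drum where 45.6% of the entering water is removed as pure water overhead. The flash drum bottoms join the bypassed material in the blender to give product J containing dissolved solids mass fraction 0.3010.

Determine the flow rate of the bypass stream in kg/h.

All 2270×0.276 = 626.52 kg/h of dissolved solids reaches J, so J = 626.52/0.301 = 2081.5 kg/h and vapour = 188.54 kg/h.
The evaporator receives (1−α)·2270 of feed at 0.724 water and removes 0.456 of that water:
0.456×0.724×(1−α)×2270 = 188.54
(1−α) = 188.54/749.43 = 0.2516;  α = 0.7484.
Bypass flow = 0.7484×2270 = 1698.9 kg/h.

1699 kg/h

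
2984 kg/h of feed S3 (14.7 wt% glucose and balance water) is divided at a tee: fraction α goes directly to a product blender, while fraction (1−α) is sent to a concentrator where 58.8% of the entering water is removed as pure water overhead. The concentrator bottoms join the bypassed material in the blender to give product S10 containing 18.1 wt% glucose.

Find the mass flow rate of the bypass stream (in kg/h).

1866 kg/h

All 2984×0.147 = 438.65 kg/h of glucose reaches S10, so S10 = 438.65/0.181 = 2423.5 kg/h and vapour = 560.53 kg/h.
The evaporator receives (1−α)·2984 of feed at 0.853 water and removes 0.588 of that water:
0.588×0.853×(1−α)×2984 = 560.53
(1−α) = 560.53/1496.7 = 0.3745;  α = 0.6255.
Bypass flow = 0.6255×2984 = 1866.4 kg/h.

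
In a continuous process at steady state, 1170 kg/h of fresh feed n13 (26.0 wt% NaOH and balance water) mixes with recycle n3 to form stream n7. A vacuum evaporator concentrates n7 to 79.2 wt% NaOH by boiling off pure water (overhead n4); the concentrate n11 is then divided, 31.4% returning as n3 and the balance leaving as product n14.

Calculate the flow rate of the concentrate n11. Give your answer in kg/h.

559.9 kg/h

Overall NaOH balance (none leaves overhead): NaOH in fresh feed = NaOH in product, i.e. 1170×0.260 = (1−0.314)·n11·0.792.
n11 = 304.2/(0.792×0.686) = 559.9 kg/h.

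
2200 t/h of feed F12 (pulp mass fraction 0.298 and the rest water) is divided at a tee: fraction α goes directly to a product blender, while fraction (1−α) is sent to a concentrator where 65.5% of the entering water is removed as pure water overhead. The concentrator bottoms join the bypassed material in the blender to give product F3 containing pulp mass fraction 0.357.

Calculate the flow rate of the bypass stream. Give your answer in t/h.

1409 t/h

All 2200×0.298 = 655.6 t/h of pulp reaches F3, so F3 = 655.6/0.357 = 1836.4 t/h and vapour = 363.59 t/h.
The evaporator receives (1−α)·2200 of feed at 0.702 water and removes 0.655 of that water:
0.655×0.702×(1−α)×2200 = 363.59
(1−α) = 363.59/1011.6 = 0.3594;  α = 0.6406.
Bypass flow = 0.6406×2200 = 1409.3 t/h.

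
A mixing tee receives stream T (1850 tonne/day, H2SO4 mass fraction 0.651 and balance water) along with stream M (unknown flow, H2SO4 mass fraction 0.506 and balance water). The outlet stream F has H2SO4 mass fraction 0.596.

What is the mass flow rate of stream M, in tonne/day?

Let M be the unknown flow. Total out = 1850 + M.
H2SO4 balance: 1204.4 + 0.506·M = 0.596·(1850 + M)
(0.506 − 0.596)·M = 0.596×1850 − 1204.4 = -101.75
M = -101.75 / -0.090 = 1130.6 tonne/day

1131 tonne/day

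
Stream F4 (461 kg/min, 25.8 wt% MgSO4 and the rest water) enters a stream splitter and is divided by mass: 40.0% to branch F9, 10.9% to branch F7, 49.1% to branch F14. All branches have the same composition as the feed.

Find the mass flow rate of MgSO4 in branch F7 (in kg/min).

Branch F7 total = 0.109×461 = 50.249 kg/min.
MgSO4 in F7 = 0.258×50.249 = 12.964 kg/min.

12.96 kg/min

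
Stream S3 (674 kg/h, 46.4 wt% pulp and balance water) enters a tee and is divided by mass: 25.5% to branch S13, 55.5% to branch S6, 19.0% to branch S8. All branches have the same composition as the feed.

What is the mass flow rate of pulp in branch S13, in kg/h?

79.75 kg/h

Branch S13 total = 0.255×674 = 171.87 kg/h.
pulp in S13 = 0.464×171.87 = 79.748 kg/h.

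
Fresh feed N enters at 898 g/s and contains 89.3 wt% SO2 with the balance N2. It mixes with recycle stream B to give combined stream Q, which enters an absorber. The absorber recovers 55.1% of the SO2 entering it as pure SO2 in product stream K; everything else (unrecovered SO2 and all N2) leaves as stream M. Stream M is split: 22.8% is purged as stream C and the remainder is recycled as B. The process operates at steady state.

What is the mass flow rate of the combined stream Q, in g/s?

1649 g/s

N2 enters only via N and leaves only via the purge: 898×0.107 = 0.228×(N2 in M), and the absorber passes all N2, so N2 in Q = N2 in M = 421.43 g/s.
SO2 in Q: m_A = 898×0.893 + (1−0.228)·(1−0.551)·m_A, so m_A = 801.91/0.6534 = 1227.3 g/s.
Q = 1227.3 + 421.43 = 1648.8 g/s.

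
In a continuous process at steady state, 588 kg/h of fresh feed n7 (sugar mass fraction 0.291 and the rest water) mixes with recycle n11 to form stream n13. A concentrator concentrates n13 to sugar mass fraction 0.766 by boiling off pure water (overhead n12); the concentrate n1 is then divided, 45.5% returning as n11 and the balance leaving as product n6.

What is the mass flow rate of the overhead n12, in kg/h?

Overall sugar balance (none leaves overhead): sugar in fresh feed = sugar in product, i.e. 588×0.291 = (1−0.455)·n1·0.766.
n1 = 171.11/(0.766×0.545) = 409.87 kg/h.
Recycle n11 = 0.455×409.87 = 186.49 kg/h.
Combined feed n13 = 588 + 186.49 = 774.49 kg/h.
Overhead n12 = n13 − n1 = 774.49 − 409.87 = 364.62 kg/h.

364.6 kg/h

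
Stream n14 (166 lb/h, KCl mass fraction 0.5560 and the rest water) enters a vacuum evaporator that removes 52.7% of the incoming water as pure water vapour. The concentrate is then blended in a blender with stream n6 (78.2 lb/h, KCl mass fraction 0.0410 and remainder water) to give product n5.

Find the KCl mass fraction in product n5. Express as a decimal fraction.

Vapour removed = 0.527×0.444×166 = 38.842 lb/h; concentrate = 127.16 lb/h.
KCl reaching the mixer = 92.296 (from concentrate) + 78.2×0.041 = 95.502 lb/h.
Product flow = 127.16 + 78.2 = 205.36 lb/h; KCl fraction = 0.4651.

0.4651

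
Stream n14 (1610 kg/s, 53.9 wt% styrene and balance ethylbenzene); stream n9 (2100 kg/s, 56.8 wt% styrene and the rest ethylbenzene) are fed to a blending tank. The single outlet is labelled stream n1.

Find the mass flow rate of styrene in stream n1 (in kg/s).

styrene out = styrene in = 1610×0.539 + 2100×0.568 = 2060.6 kg/s.

2061 kg/s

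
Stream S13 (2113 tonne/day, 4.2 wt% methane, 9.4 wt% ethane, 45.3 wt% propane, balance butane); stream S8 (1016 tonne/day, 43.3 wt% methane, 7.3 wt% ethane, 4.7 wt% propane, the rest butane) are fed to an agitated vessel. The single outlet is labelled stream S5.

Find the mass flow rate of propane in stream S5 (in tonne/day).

1005 tonne/day

propane out = propane in = 2113×0.453 + 1016×0.047 = 1004.9 tonne/day.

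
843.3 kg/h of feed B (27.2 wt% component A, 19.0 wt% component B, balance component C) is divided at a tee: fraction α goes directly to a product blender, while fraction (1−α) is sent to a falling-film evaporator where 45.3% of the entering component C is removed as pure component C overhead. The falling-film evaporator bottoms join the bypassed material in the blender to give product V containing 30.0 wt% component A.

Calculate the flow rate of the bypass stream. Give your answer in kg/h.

All 843.3×0.272 = 229.38 kg/h of component A reaches V, so V = 229.38/0.300 = 764.59 kg/h and vapour = 78.708 kg/h.
The evaporator receives (1−α)·843.3 of feed at 0.538 component C and removes 0.453 of that component C:
0.453×0.538×(1−α)×843.3 = 78.708
(1−α) = 78.708/205.52 = 0.3830;  α = 0.6170.
Bypass flow = 0.6170×843.3 = 520.35 kg/h.

520.3 kg/h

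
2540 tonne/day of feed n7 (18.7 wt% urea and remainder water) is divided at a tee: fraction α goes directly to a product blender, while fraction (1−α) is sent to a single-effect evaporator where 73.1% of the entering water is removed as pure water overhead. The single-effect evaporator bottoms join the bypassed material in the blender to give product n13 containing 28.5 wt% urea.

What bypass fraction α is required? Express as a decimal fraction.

All 2540×0.187 = 474.98 tonne/day of urea reaches n13, so n13 = 474.98/0.285 = 1666.6 tonne/day and vapour = 873.4 tonne/day.
The evaporator receives (1−α)·2540 of feed at 0.813 water and removes 0.731 of that water:
0.731×0.813×(1−α)×2540 = 873.4
(1−α) = 873.4/1509.5 = 0.5786;  α = 0.4214.

0.421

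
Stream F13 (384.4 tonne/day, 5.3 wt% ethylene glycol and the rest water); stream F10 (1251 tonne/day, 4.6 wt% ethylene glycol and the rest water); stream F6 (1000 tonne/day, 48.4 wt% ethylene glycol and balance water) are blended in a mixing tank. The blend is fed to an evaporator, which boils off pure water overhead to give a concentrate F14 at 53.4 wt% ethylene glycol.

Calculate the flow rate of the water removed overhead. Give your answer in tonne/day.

1583 tonne/day

ethylene glycol entering = 384.4×0.053 + 1251×0.046 + 1000×0.484 = 561.92 tonne/day.
All ethylene glycol reports to F14, so F14 = 561.92/0.534 = 1052.3 tonne/day.
Total feed = 2635.4 tonne/day; overhead = 2635.4 − 1052.3 = 1583.1 tonne/day.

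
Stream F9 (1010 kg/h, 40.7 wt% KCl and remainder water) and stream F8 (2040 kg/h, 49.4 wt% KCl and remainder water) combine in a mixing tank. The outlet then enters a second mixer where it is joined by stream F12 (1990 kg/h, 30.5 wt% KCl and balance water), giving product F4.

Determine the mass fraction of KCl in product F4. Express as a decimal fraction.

0.402

Overall, product flow = 5040 kg/h.
KCl in = 1010×0.407 + 2040×0.494 + 1990×0.305 = 2025.8 kg/h.
KCl fraction in F4 = 0.402.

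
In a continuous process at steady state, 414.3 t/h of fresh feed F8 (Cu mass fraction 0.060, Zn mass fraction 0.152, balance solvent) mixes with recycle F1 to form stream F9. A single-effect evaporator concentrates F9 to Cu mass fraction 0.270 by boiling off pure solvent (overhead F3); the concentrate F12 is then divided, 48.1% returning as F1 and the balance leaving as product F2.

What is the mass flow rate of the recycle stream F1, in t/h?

Overall Cu balance (none leaves overhead): Cu in fresh feed = Cu in product, i.e. 414.3×0.060 = (1−0.481)·F12·0.270.
F12 = 24.858/(0.270×0.519) = 177.39 t/h.
Recycle F1 = 0.481×177.39 = 85.326 t/h.

85.33 t/h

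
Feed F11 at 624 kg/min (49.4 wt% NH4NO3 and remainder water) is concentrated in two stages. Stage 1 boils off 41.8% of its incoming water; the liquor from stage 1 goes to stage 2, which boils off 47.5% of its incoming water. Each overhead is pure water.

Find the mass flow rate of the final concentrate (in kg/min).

water in feed = 624×0.506 = 315.74 kg/min.
After stage 1: water left = (1−0.418)×315.74 = 183.76; stream total = 492.02 kg/min.
After stage 2: water left = (1−0.475)×183.76 = 96.476; final concentrate = 404.73 kg/min.

404.7 kg/min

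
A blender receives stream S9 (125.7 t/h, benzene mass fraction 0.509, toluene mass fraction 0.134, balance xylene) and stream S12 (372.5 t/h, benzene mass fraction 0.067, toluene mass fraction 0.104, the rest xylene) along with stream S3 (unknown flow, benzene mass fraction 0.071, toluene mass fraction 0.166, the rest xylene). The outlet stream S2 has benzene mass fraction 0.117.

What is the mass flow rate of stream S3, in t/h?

Let S3 be the unknown flow. Total out = 498.2 + S3.
benzene balance: 88.939 + 0.071·S3 = 0.117·(498.2 + S3)
(0.071 − 0.117)·S3 = 0.117×498.2 − 88.939 = -30.649
S3 = -30.649 / -0.046 = 666.29 t/h

666.3 t/h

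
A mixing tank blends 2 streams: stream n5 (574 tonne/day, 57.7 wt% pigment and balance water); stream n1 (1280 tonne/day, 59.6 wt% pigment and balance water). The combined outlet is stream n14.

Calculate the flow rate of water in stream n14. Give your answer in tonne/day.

water out = water in = 574×0.423 + 1280×0.404 = 759.92 tonne/day.

759.9 tonne/day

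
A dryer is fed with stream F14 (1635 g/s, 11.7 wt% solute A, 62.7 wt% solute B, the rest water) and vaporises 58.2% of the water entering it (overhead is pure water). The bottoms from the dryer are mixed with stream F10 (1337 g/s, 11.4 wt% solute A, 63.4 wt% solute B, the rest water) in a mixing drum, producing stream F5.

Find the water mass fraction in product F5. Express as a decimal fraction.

Vapour removed = 0.582×0.256×1635 = 243.6 g/s; concentrate = 1391.4 g/s.
water reaching the mixer = 174.96 (from concentrate) + 1337×0.252 = 511.88 g/s.
Product flow = 1391.4 + 1337 = 2728.4 g/s; water fraction = 0.1876.

0.1876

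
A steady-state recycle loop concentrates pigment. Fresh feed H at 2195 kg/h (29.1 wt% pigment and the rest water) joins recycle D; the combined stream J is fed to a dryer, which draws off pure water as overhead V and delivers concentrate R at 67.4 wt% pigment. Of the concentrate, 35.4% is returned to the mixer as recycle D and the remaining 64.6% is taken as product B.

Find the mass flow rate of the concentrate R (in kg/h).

1467 kg/h

Overall pigment balance (none leaves overhead): pigment in fresh feed = pigment in product, i.e. 2195×0.291 = (1−0.354)·R·0.674.
R = 638.75/(0.674×0.646) = 1467 kg/h.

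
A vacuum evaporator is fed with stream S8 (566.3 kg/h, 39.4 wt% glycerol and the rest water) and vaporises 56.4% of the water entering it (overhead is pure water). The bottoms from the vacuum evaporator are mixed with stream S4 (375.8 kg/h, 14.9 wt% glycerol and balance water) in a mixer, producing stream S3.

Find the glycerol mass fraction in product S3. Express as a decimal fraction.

0.3729

Vapour removed = 0.564×0.606×566.3 = 193.55 kg/h; concentrate = 372.75 kg/h.
glycerol reaching the mixer = 223.12 (from concentrate) + 375.8×0.149 = 279.12 kg/h.
Product flow = 372.75 + 375.8 = 748.55 kg/h; glycerol fraction = 0.3729.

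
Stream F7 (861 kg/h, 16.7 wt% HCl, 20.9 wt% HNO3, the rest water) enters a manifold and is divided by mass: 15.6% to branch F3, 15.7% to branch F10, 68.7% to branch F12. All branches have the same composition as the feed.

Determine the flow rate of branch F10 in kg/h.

Branch F10 flow = 0.157×861 = 135.18 kg/h.

135.2 kg/h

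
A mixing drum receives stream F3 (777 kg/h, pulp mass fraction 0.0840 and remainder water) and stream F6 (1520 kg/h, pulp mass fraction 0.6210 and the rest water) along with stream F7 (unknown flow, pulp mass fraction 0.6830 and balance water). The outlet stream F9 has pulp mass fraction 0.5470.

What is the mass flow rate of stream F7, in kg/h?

1818 kg/h

Let F7 be the unknown flow. Total out = 2297 + F7.
pulp balance: 1009.2 + 0.683·F7 = 0.547·(2297 + F7)
(0.683 − 0.547)·F7 = 0.547×2297 − 1009.2 = 247.27
F7 = 247.27 / 0.136 = 1818.2 kg/h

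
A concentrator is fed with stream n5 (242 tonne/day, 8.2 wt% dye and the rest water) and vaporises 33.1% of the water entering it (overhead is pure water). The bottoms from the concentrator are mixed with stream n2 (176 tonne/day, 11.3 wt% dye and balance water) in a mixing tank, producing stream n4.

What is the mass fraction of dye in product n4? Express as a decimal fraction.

0.1153

Vapour removed = 0.331×0.918×242 = 73.534 tonne/day; concentrate = 168.47 tonne/day.
dye reaching the mixer = 19.844 (from concentrate) + 176×0.113 = 39.732 tonne/day.
Product flow = 168.47 + 176 = 344.47 tonne/day; dye fraction = 0.1153.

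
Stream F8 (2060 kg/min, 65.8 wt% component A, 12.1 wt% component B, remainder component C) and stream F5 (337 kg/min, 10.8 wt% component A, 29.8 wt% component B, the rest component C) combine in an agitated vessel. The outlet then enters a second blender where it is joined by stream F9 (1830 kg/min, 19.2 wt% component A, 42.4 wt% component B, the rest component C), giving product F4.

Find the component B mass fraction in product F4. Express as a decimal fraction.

0.266

Overall, product flow = 4227 kg/min.
component B in = 2060×0.121 + 337×0.298 + 1830×0.424 = 1125.6 kg/min.
component B fraction in F4 = 0.266.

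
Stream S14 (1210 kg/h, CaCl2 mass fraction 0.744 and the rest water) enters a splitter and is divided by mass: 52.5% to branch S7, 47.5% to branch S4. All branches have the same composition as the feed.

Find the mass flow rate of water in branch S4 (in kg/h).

Branch S4 total = 0.475×1210 = 574.75 kg/h.
water in S4 = 0.256×574.75 = 147.14 kg/h.

147.1 kg/h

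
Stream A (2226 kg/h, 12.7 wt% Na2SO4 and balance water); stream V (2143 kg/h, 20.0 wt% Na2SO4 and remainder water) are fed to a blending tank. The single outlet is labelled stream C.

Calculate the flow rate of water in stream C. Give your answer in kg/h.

water out = water in = 2226×0.873 + 2143×0.800 = 3657.7 kg/h.

3658 kg/h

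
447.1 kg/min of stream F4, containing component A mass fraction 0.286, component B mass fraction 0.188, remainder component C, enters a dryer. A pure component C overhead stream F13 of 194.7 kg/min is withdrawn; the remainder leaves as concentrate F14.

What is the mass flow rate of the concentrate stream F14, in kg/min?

252.4 kg/min

Concentrate = 447.1 − 194.7 = 252.4 kg/min.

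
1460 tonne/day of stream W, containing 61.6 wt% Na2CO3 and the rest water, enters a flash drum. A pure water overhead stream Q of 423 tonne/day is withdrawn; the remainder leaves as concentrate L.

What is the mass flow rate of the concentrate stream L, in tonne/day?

Concentrate = 1460 − 423 = 1037 tonne/day.

1037 tonne/day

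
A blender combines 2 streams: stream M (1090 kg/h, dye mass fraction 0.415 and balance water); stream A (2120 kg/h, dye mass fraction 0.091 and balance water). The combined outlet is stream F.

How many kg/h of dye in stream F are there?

dye out = dye in = 1090×0.415 + 2120×0.091 = 645.27 kg/h.

645.3 kg/h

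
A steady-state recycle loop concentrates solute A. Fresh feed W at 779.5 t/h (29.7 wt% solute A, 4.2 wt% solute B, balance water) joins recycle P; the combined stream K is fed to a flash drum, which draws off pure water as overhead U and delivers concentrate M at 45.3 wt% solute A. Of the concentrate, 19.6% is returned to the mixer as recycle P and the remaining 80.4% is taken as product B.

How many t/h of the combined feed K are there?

904.1 t/h

Overall solute A balance (none leaves overhead): solute A in fresh feed = solute A in product, i.e. 779.5×0.297 = (1−0.196)·M·0.453.
M = 231.51/(0.453×0.804) = 635.65 t/h.
Recycle P = 0.196×635.65 = 124.59 t/h.
Combined feed K = 779.5 + 124.59 = 904.09 t/h.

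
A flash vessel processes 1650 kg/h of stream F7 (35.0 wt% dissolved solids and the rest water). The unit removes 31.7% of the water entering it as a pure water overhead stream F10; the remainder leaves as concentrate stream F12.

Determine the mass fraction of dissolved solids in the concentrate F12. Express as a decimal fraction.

dissolved solids is not removed: 1650×0.350 = 577.5 kg/h of dissolved solids enters F12.
water entering = 1650×0.650 = 1072.5 kg/h; overhead removed = 0.317×1072.5 = 339.98 kg/h.
Concentrate = 1650 − 339.98 = 1310 kg/h.
Mass fraction = 577.5/1310 = 0.441.

0.441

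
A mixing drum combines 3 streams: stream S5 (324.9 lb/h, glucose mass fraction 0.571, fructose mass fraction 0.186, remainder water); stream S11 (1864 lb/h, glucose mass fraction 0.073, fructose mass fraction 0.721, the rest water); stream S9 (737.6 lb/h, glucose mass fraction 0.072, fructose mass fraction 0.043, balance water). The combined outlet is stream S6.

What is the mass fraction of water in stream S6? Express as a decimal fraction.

0.381

Total flow out = 324.9 + 1864 + 737.6 = 2926.5 lb/h.
water in = 324.9×0.243 + 1864×0.206 + 737.6×0.885 = 1115.7 lb/h.
water mass fraction in S6 = 1115.7/2926.5 = 0.381.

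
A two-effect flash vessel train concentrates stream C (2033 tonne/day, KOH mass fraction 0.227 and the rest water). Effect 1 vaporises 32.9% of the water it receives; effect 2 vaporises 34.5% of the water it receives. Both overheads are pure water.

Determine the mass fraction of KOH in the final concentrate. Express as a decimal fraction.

0.401

water in feed = 2033×0.773 = 1571.5 tonne/day.
After stage 1: water left = (1−0.329)×1571.5 = 1054.5; stream total = 1516 tonne/day.
After stage 2: water left = (1−0.345)×1054.5 = 690.69; final concentrate = 1152.2 tonne/day.
KOH fraction = 461.49/1152.2 = 0.401.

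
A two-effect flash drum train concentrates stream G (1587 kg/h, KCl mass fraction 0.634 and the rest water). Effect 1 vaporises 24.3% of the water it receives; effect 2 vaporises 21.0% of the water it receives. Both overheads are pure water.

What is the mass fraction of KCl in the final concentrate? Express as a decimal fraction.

0.743

water in feed = 1587×0.366 = 580.84 kg/h.
After stage 1: water left = (1−0.243)×580.84 = 439.7; stream total = 1445.9 kg/h.
After stage 2: water left = (1−0.210)×439.7 = 347.36; final concentrate = 1353.5 kg/h.
KCl fraction = 1006.2/1353.5 = 0.743.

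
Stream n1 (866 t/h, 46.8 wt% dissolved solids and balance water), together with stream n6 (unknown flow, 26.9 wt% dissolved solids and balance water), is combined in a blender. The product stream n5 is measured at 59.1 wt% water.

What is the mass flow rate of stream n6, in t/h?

365 t/h

Let n6 be the unknown flow. Total out = 866 + n6.
water balance: 460.71 + 0.731·n6 = 0.591·(866 + n6)
(0.731 − 0.591)·n6 = 0.591×866 − 460.71 = 51.094
n6 = 51.094 / 0.140 = 364.96 t/h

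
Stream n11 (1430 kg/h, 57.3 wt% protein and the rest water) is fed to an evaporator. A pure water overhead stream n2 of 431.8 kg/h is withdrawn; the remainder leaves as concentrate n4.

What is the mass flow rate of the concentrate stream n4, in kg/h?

Concentrate = 1430 − 431.8 = 998.2 kg/h.

998.2 kg/h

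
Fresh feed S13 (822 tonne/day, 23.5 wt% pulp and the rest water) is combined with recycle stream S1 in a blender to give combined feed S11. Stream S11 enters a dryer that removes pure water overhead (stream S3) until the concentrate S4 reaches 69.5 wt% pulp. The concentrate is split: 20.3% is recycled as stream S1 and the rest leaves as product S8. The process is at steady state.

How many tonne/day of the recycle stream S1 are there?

Overall pulp balance (none leaves overhead): pulp in fresh feed = pulp in product, i.e. 822×0.235 = (1−0.203)·S4·0.695.
S4 = 193.17/(0.695×0.797) = 348.74 tonne/day.
Recycle S1 = 0.203×348.74 = 70.793 tonne/day.

70.79 tonne/day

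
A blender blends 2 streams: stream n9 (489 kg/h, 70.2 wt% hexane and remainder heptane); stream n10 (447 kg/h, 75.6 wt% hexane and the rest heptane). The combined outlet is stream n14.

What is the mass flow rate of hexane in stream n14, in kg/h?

681.2 kg/h

hexane out = hexane in = 489×0.702 + 447×0.756 = 681.21 kg/h.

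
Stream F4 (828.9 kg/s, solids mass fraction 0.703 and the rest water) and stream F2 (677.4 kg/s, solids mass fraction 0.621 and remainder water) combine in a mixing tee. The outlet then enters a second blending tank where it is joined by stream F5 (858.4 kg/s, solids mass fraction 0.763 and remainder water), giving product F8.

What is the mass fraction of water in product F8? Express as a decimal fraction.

Overall, product flow = 2364.7 kg/s.
water in = 828.9×0.297 + 677.4×0.379 + 858.4×0.237 = 706.36 kg/s.
water fraction in F8 = 0.299.

0.299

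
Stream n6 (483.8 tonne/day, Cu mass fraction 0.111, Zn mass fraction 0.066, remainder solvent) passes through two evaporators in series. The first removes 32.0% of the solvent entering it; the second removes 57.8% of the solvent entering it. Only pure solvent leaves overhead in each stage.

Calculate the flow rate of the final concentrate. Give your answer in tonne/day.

199.9 tonne/day

solvent in feed = 483.8×0.823 = 398.17 tonne/day.
After stage 1: solvent left = (1−0.320)×398.17 = 270.75; stream total = 356.39 tonne/day.
After stage 2: solvent left = (1−0.578)×270.75 = 114.26; final concentrate = 199.89 tonne/day.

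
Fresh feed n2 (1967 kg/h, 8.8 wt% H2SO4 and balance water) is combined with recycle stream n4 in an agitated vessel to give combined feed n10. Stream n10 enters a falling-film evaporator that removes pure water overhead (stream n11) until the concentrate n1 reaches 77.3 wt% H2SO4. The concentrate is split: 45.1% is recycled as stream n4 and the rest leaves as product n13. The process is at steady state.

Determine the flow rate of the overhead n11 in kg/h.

1743 kg/h

Overall H2SO4 balance (none leaves overhead): H2SO4 in fresh feed = H2SO4 in product, i.e. 1967×0.088 = (1−0.451)·n1·0.773.
n1 = 173.1/(0.773×0.549) = 407.88 kg/h.
Recycle n4 = 0.451×407.88 = 183.96 kg/h.
Combined feed n10 = 1967 + 183.96 = 2151 kg/h.
Overhead n11 = n10 − n1 = 2151 − 407.88 = 1743.1 kg/h.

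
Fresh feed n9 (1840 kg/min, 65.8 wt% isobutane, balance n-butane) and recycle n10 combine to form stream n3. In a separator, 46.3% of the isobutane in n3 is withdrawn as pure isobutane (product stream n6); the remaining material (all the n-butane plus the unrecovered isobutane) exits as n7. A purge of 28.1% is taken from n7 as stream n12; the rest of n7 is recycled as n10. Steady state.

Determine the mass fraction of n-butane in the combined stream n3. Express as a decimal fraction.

n-butane enters only via n9 and leaves only via the purge: 1840×0.342 = 0.281×(n-butane in n7), and the separator passes all n-butane, so n-butane in n3 = n-butane in n7 = 2239.4 kg/min.
isobutane in n3: m_A = 1840×0.658 + (1−0.281)·(1−0.463)·m_A, so m_A = 1210.7/0.6139 = 1972.2 kg/min.
n3 = 1972.2 + 2239.4 = 4211.6 kg/min.
n-butane fraction in n3 = 2239.4/4211.6 = 0.5317.

0.5317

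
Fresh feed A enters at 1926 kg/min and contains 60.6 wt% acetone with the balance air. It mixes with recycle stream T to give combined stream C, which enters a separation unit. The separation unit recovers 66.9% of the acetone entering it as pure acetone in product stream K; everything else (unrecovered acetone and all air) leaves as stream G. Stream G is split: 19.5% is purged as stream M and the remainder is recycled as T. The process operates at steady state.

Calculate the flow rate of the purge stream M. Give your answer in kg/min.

air enters only via A and leaves only via the purge: 1926×0.394 = 0.195×(air in G), and the separation unit passes all air, so air in C = air in G = 3891.5 kg/min.
acetone in C: m_A = 1926×0.606 + (1−0.195)·(1−0.669)·m_A, so m_A = 1167.2/0.7335 = 1591.1 kg/min.
G = (1−0.669)×1591.1 + 3891.5 = 4418.2 kg/min.
Purge M = 0.195×4418.2 = 861.54 kg/min.

861.5 kg/min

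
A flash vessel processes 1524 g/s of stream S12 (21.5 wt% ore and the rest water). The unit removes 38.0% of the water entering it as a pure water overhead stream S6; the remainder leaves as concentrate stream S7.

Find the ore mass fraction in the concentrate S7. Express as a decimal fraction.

0.306

ore is not removed: 1524×0.215 = 327.66 g/s of ore enters S7.
water entering = 1524×0.785 = 1196.3 g/s; overhead removed = 0.380×1196.3 = 454.61 g/s.
Concentrate = 1524 − 454.61 = 1069.4 g/s.
Mass fraction = 327.66/1069.4 = 0.306.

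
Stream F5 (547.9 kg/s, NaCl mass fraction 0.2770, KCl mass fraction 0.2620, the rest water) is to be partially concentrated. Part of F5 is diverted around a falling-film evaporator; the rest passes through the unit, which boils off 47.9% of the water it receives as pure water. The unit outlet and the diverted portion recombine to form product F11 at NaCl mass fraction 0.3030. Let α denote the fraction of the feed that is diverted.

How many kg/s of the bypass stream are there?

335 kg/s

All 547.9×0.277 = 151.77 kg/s of NaCl reaches F11, so F11 = 151.77/0.303 = 500.89 kg/s and vapour = 47.015 kg/s.
The evaporator receives (1−α)·547.9 of feed at 0.461 water and removes 0.479 of that water:
0.479×0.461×(1−α)×547.9 = 47.015
(1−α) = 47.015/120.99 = 0.3886;  α = 0.6114.
Bypass flow = 0.6114×547.9 = 334.99 kg/s.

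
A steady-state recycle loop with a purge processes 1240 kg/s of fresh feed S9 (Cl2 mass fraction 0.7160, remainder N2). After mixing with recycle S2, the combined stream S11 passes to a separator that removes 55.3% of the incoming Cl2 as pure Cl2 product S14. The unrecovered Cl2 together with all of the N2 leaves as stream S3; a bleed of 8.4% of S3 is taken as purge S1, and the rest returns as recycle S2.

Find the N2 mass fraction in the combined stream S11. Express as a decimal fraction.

N2 enters only via S9 and leaves only via the purge: 1240×0.284 = 0.084×(N2 in S3), and the separator passes all N2, so N2 in S11 = N2 in S3 = 4192.4 kg/s.
Cl2 in S11: m_A = 1240×0.716 + (1−0.084)·(1−0.553)·m_A, so m_A = 887.84/0.5905 = 1503.4 kg/s.
S11 = 1503.4 + 4192.4 = 5695.8 kg/s.
N2 fraction in S11 = 4192.4/5695.8 = 0.7360.

0.7360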